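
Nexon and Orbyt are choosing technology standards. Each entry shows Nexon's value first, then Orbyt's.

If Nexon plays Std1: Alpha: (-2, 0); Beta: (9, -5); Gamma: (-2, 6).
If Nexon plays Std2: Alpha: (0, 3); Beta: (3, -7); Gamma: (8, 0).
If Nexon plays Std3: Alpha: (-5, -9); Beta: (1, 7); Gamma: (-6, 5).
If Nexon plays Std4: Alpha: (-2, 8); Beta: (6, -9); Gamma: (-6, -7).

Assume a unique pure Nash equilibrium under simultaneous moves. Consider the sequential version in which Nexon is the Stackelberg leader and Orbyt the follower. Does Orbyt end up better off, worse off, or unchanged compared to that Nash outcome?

better off

Backward induction with Nexon moving first.
- Std1 → Orbyt plays Gamma (best of 0, -5, 6); Nexon gets -2.
- Std2 → Orbyt plays Alpha (best of 3, -7, 0); Nexon gets 0.
- Std3 → Orbyt plays Beta (best of -9, 7, 5); Nexon gets 1.
- Std4 → Orbyt plays Alpha (best of 8, -9, -7); Nexon gets -2.
Nexon's induced payoffs are -2, 0, 1, -2, so Nexon commits to Std3. Subgame-perfect outcome: (Std3, Beta) with payoffs (1, 7).
Under simultaneous play:
Nexon's best replies: Alpha→Std2; Beta→Std1; Gamma→Std2.
Orbyt's best replies: Std1→Gamma; Std2→Alpha; Std3→Beta; Std4→Alpha.
The unique mutual best reply is (Std2, Alpha), giving (0, 3).
Orbyt earns 7 sequentially versus 3 at the Nash outcome: better off.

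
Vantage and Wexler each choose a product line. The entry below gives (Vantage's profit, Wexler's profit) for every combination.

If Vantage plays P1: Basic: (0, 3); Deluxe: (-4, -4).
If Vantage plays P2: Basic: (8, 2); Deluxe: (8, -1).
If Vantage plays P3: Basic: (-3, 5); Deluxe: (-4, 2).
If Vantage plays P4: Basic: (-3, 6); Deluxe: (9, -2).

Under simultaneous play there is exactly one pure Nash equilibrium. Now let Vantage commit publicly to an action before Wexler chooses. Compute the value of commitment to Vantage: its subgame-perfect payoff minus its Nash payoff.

Backward induction with Vantage moving first.
- P1: Wexler compares 3, -4 and picks Basic; Vantage would get 0.
- P2: Wexler compares 2, -1 and picks Basic; Vantage would get 8.
- P3: Wexler compares 5, 2 and picks Basic; Vantage would get -3.
- P4: Wexler compares 6, -2 and picks Basic; Vantage would get -3.
Among 0, 8, -3, -3, the best is 8 at P2. Subgame-perfect outcome: (P2, Basic) with payoffs (8, 2).
Now find the simultaneous Nash equilibrium.
Vantage's best replies: Basic→P2; Deluxe→P4.
Wexler's best replies: P1→Basic; P2→Basic; P3→Basic; P4→Basic.
The unique mutual best reply is (P2, Basic), giving (8, 2).
Vantage's commitment gain: 8 − 8 = 0.

0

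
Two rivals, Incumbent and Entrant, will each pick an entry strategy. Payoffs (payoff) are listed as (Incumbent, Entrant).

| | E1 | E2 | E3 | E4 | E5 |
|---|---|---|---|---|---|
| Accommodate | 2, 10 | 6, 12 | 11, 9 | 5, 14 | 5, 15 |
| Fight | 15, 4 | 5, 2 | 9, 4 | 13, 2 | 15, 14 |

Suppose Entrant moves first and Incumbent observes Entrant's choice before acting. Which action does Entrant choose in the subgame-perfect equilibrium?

E5

Backward induction with Entrant moving first.
- E1: Incumbent compares 2, 15 and picks Fight; Entrant would get 4.
- E2: Incumbent compares 6, 5 and picks Accommodate; Entrant would get 12.
- E3: Incumbent compares 11, 9 and picks Accommodate; Entrant would get 9.
- E4: Incumbent compares 5, 13 and picks Fight; Entrant would get 2.
- E5: Incumbent compares 5, 15 and picks Fight; Entrant would get 14.
Among 4, 12, 9, 2, 14, the best is 14 at E5. Subgame-perfect outcome: (Fight, E5) with payoffs (15, 14).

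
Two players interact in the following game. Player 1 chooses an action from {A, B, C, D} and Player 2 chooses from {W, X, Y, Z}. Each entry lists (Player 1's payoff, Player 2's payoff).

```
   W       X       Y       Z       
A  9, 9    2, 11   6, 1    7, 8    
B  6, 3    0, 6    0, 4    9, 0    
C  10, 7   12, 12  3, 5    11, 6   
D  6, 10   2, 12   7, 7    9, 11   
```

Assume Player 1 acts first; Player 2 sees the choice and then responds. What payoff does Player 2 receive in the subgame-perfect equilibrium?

Solve by backward induction (Player 1 leads).
- A: Player 2 compares 9, 11, 1, 8 and picks X; Player 1 would get 2.
- B: Player 2 compares 3, 6, 4, 0 and picks X; Player 1 would get 0.
- C: Player 2 compares 7, 12, 5, 6 and picks X; Player 1 would get 12.
- D: Player 2 compares 10, 12, 7, 11 and picks X; Player 1 would get 2.
Among 2, 0, 12, 2, the best is 12 at C. Subgame-perfect outcome: (C, X) with payoffs (12, 12).

12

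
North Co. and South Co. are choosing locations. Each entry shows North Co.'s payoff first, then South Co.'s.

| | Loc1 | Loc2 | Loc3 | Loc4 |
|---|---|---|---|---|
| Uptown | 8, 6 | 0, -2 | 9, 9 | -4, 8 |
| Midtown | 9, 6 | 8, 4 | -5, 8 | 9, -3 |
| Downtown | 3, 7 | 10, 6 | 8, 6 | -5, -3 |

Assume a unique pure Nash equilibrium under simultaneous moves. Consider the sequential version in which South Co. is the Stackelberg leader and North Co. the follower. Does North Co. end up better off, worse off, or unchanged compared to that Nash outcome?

North Co. best-responds to each possible South Co. move:
- Loc1 → North Co. plays Midtown (best of 8, 9, 3); South Co. gets 6.
- Loc2 → North Co. plays Downtown (best of 0, 8, 10); South Co. gets 6.
- Loc3 → North Co. plays Uptown (best of 9, -5, 8); South Co. gets 9.
- Loc4 → North Co. plays Midtown (best of -4, 9, -5); South Co. gets -3.
Among 6, 6, 9, -3, the best is 9 at Loc3. Subgame-perfect outcome: (Uptown, Loc3) with payoffs (9, 9).
Now find the simultaneous Nash equilibrium.
North Co.'s best replies: Loc1→Midtown; Loc2→Downtown; Loc3→Uptown; Loc4→Midtown.
South Co.'s best replies: Uptown→Loc3; Midtown→Loc3; Downtown→Loc1.
Only (Uptown, Loc3) has each player best-responding; Nash payoffs (9, 9).
North Co. earns 9 sequentially versus 9 at the Nash outcome: unchanged.

unchanged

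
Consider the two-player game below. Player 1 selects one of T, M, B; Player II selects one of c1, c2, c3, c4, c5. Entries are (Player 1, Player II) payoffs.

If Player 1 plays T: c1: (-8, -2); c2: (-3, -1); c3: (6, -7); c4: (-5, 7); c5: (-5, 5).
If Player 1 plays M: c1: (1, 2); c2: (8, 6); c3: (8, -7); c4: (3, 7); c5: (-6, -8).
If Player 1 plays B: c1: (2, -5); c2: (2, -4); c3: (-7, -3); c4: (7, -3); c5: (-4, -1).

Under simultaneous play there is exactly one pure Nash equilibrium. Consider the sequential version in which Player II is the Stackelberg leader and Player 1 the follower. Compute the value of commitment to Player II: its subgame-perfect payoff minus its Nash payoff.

Player 1 best-responds to each possible Player II move:
- c1: Player 1 compares -8, 1, 2 and picks B; Player II would get -5.
- c2: Player 1 compares -3, 8, 2 and picks M; Player II would get 6.
- c3: Player 1 compares 6, 8, -7 and picks M; Player II would get -7.
- c4: Player 1 compares -5, 3, 7 and picks B; Player II would get -3.
- c5: Player 1 compares -5, -6, -4 and picks B; Player II would get -1.
Maximizing over -5, 6, -7, -3, -1, Player II chooses c2. Subgame-perfect outcome: (M, c2) with payoffs (8, 6).
For the simultaneous game, intersect best replies.
Player 1's best replies: c1→B; c2→M; c3→M; c4→B; c5→B.
Player II's best replies: T→c4; M→c4; B→c5.
The unique mutual best reply is (B, c5), giving (-4, -1).
Player II's commitment gain: 6 − -1 = 7.

7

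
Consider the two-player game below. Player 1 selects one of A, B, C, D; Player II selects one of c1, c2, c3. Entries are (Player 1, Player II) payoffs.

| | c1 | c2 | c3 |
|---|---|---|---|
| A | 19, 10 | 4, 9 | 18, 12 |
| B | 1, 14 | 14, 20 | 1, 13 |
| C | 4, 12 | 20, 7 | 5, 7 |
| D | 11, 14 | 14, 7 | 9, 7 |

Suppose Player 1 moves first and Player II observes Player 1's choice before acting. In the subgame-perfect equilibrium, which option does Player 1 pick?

Work backward from Player II's decision.
- A: BR = c3, leader payoff 18.
- B: BR = c2, leader payoff 14.
- C: BR = c1, leader payoff 4.
- D: BR = c1, leader payoff 11.
Among 18, 14, 4, 11, the best is 18 at A. Subgame-perfect outcome: (A, c3) with payoffs (18, 12).

A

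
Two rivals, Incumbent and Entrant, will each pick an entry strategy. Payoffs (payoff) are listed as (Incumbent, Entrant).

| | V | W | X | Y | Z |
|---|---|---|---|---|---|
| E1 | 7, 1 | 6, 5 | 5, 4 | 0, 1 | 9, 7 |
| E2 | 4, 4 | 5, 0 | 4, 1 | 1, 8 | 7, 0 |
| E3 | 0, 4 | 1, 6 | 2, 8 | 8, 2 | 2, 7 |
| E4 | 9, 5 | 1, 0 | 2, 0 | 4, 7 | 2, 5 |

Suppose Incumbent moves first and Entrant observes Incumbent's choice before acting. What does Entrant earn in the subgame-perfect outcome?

Backward induction with Incumbent moving first.
- E1: Entrant compares 1, 5, 4, 1, 7 and picks Z; Incumbent would get 9.
- E2: Entrant compares 4, 0, 1, 8, 0 and picks Y; Incumbent would get 1.
- E3: Entrant compares 4, 6, 8, 2, 7 and picks X; Incumbent would get 2.
- E4: Entrant compares 5, 0, 0, 7, 5 and picks Y; Incumbent would get 4.
Among 9, 1, 2, 4, the best is 9 at E1. Subgame-perfect outcome: (E1, Z) with payoffs (9, 7).

7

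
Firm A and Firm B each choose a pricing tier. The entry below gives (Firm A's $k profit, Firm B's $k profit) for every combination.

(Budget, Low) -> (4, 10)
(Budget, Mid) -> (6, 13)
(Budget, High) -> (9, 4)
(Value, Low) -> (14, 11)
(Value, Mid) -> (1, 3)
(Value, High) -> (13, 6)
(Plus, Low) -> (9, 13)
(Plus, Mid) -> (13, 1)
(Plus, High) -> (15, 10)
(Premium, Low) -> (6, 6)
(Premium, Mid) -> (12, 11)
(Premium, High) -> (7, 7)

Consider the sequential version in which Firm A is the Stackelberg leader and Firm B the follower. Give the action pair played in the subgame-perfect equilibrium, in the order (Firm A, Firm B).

(Value, Low)

Backward induction with Firm A moving first.
- Budget → Firm B plays Mid (best of 10, 13, 4); Firm A gets 6.
- Value → Firm B plays Low (best of 11, 3, 6); Firm A gets 14.
- Plus → Firm B plays Low (best of 13, 1, 10); Firm A gets 9.
- Premium → Firm B plays Mid (best of 6, 11, 7); Firm A gets 12.
Firm A's induced payoffs are 6, 14, 9, 12, so Firm A commits to Value. Subgame-perfect outcome: (Value, Low) with payoffs (14, 11).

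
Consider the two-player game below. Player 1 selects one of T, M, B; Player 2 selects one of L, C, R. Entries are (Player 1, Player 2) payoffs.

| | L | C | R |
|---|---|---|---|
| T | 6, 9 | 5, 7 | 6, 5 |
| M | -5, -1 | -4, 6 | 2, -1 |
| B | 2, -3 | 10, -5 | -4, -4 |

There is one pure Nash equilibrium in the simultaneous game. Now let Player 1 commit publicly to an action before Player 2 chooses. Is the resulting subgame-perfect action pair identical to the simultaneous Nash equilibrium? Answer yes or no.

Work backward from Player 2's decision.
- T: Player 2 compares 9, 7, 5 and picks L; Player 1 would get 6.
- M: Player 2 compares -1, 6, -1 and picks C; Player 1 would get -4.
- B: Player 2 compares -3, -5, -4 and picks L; Player 1 would get 2.
Maximizing over 6, -4, 2, Player 1 chooses T. Subgame-perfect outcome: (T, L) with payoffs (6, 9).
For the simultaneous game, intersect best replies.
Player 1's best replies: L→T; C→B; R→T.
Player 2's best replies: T→L; M→C; B→L.
Only (T, L) has each player best-responding; Nash payoffs (6, 9).
Sequential outcome (T, L) coincides with the Nash profile (T, L).

yes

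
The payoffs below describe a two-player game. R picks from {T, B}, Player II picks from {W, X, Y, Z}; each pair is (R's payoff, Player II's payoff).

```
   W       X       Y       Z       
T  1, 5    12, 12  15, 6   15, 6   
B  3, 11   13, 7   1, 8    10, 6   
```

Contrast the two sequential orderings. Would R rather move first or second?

first

If R leads: Player II's best replies are T→X, B→W; R's induced payoffs 12, 3; outcome (T, X), payoffs (12, 12).
If Player II leads: R's best replies are W→B, X→B, Y→T, Z→T; Player II's induced payoffs 11, 7, 6, 6; outcome (B, W), payoffs (3, 11).
R gets 12 moving first and 3 moving second, so R prefers to move first.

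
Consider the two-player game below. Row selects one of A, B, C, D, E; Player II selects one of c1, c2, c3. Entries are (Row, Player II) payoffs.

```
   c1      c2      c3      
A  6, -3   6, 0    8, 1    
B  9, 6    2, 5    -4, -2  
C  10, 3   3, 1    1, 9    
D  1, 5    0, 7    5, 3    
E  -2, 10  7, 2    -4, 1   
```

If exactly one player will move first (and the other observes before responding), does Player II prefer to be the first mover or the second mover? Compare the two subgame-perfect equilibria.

second

If Row leads: Player II's best replies are A→c3, B→c1, C→c3, D→c2, E→c1; Row's induced payoffs 8, 9, 1, 0, -2; outcome (B, c1), payoffs (9, 6).
If Player II leads: Row's best replies are c1→C, c2→E, c3→A; Player II's induced payoffs 3, 2, 1; outcome (C, c1), payoffs (10, 3).
Player II gets 3 moving first and 6 moving second, so Player II prefers to move second.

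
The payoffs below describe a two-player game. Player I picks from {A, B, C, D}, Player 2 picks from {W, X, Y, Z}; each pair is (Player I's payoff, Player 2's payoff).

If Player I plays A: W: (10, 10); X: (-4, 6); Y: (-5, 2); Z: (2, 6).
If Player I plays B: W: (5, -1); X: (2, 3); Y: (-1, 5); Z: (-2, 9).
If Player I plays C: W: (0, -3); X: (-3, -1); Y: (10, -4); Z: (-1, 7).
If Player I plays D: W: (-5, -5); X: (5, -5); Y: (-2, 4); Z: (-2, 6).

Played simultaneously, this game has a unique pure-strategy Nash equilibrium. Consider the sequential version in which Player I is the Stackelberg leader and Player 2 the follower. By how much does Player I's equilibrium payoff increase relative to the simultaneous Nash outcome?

Solve by backward induction (Player I leads).
- A → Player 2 plays W (best of 10, 6, 2, 6); Player I gets 10.
- B → Player 2 plays Z (best of -1, 3, 5, 9); Player I gets -2.
- C → Player 2 plays Z (best of -3, -1, -4, 7); Player I gets -1.
- D → Player 2 plays Z (best of -5, -5, 4, 6); Player I gets -2.
Player I's induced payoffs are 10, -2, -1, -2, so Player I commits to A. Subgame-perfect outcome: (A, W) with payoffs (10, 10).
Now find the simultaneous Nash equilibrium.
Player I's best replies: W→A; X→D; Y→C; Z→A.
Player 2's best replies: A→W; B→Z; C→Z; D→Z.
The unique mutual best reply is (A, W), giving (10, 10).
Player I's commitment gain: 10 − 10 = 0.

0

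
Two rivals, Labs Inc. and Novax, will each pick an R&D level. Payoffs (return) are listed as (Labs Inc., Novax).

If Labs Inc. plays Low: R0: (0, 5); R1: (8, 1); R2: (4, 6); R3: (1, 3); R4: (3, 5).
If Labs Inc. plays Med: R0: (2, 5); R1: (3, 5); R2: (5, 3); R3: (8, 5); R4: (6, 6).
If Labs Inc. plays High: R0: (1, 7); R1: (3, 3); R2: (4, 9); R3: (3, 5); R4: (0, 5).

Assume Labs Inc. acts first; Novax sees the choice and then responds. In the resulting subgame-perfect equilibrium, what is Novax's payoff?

6

Backward induction with Labs Inc. moving first.
- Low: Novax compares 5, 1, 6, 3, 5 and picks R2; Labs Inc. would get 4.
- Med: Novax compares 5, 5, 3, 5, 6 and picks R4; Labs Inc. would get 6.
- High: Novax compares 7, 3, 9, 5, 5 and picks R2; Labs Inc. would get 4.
Maximizing over 4, 6, 4, Labs Inc. chooses Med. Subgame-perfect outcome: (Med, R4) with payoffs (6, 6).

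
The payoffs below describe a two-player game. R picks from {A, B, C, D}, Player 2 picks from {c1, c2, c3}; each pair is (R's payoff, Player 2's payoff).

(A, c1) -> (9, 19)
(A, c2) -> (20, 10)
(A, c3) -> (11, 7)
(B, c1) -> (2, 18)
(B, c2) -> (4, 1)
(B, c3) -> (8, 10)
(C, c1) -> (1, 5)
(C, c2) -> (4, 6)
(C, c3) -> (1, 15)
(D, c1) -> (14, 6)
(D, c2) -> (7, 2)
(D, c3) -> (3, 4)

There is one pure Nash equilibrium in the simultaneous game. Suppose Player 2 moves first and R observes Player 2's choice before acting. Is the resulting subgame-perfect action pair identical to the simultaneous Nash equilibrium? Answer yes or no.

Work backward from R's decision.
- c1 → R plays D (best of 9, 2, 1, 14); Player 2 gets 6.
- c2 → R plays A (best of 20, 4, 4, 7); Player 2 gets 10.
- c3 → R plays A (best of 11, 8, 1, 3); Player 2 gets 7.
Player 2's induced payoffs are 6, 10, 7, so Player 2 commits to c2. Subgame-perfect outcome: (A, c2) with payoffs (20, 10).
For the simultaneous game, intersect best replies.
R's best replies: c1→D; c2→A; c3→A.
Player 2's best replies: A→c1; B→c1; C→c3; D→c1.
The unique mutual best reply is (D, c1), giving (14, 6).
Sequential outcome (A, c2) differs from the Nash profile (D, c1).

no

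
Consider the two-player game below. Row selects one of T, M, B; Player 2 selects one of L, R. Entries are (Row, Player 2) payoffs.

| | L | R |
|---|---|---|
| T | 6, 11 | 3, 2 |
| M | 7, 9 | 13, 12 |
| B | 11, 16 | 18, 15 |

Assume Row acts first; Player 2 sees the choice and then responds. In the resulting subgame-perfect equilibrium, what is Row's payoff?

Backward induction with Row moving first.
- T: Player 2 compares 11, 2 and picks L; Row would get 6.
- M: Player 2 compares 9, 12 and picks R; Row would get 13.
- B: Player 2 compares 16, 15 and picks L; Row would get 11.
Among 6, 13, 11, the best is 13 at M. Subgame-perfect outcome: (M, R) with payoffs (13, 12).

13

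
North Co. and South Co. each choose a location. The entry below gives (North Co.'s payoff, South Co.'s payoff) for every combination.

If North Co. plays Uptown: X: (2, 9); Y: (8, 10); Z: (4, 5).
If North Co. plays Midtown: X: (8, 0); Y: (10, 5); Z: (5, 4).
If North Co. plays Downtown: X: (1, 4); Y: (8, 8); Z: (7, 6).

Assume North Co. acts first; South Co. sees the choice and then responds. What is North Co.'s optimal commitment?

Midtown

Work backward from South Co.'s decision.
- Uptown: South Co. compares 9, 10, 5 and picks Y; North Co. would get 8.
- Midtown: South Co. compares 0, 5, 4 and picks Y; North Co. would get 10.
- Downtown: South Co. compares 4, 8, 6 and picks Y; North Co. would get 8.
North Co.'s induced payoffs are 8, 10, 8, so North Co. commits to Midtown. Subgame-perfect outcome: (Midtown, Y) with payoffs (10, 5).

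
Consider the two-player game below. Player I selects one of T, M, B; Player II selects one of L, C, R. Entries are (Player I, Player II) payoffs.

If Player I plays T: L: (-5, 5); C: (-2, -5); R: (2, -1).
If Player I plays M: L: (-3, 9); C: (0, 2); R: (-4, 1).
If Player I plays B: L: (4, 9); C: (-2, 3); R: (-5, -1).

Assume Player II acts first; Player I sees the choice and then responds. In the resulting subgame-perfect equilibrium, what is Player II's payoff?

9

Player I best-responds to each possible Player II move:
- L → Player I plays B (best of -5, -3, 4); Player II gets 9.
- C → Player I plays M (best of -2, 0, -2); Player II gets 2.
- R → Player I plays T (best of 2, -4, -5); Player II gets -1.
Maximizing over 9, 2, -1, Player II chooses L. Subgame-perfect outcome: (B, L) with payoffs (4, 9).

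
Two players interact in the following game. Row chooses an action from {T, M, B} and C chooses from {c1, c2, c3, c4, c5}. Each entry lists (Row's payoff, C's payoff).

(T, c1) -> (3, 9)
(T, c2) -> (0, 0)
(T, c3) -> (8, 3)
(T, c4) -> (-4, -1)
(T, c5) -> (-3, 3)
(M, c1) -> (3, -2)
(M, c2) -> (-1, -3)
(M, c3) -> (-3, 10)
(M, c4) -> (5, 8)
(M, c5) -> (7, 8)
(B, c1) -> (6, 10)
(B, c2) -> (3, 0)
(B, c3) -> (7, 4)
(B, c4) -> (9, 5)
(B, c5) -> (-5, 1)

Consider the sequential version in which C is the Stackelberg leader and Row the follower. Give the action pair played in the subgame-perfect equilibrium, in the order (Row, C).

Work backward from Row's decision.
- c1 → Row plays B (best of 3, 3, 6); C gets 10.
- c2 → Row plays B (best of 0, -1, 3); C gets 0.
- c3 → Row plays T (best of 8, -3, 7); C gets 3.
- c4 → Row plays B (best of -4, 5, 9); C gets 5.
- c5 → Row plays M (best of -3, 7, -5); C gets 8.
Maximizing over 10, 0, 3, 5, 8, C chooses c1. Subgame-perfect outcome: (B, c1) with payoffs (6, 10).

(B, c1)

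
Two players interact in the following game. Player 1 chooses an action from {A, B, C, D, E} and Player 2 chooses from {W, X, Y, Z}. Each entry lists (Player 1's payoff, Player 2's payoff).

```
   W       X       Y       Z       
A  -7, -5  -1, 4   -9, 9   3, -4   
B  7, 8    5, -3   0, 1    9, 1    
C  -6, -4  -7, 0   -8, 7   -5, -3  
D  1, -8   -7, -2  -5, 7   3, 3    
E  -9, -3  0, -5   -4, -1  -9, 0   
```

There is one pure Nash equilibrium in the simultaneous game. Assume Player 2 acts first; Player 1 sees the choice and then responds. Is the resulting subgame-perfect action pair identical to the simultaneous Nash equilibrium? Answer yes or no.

yes

Solve by backward induction (Player 2 leads).
- W → Player 1 plays B (best of -7, 7, -6, 1, -9); Player 2 gets 8.
- X → Player 1 plays B (best of -1, 5, -7, -7, 0); Player 2 gets -3.
- Y → Player 1 plays B (best of -9, 0, -8, -5, -4); Player 2 gets 1.
- Z → Player 1 plays B (best of 3, 9, -5, 3, -9); Player 2 gets 1.
Maximizing over 8, -3, 1, 1, Player 2 chooses W. Subgame-perfect outcome: (B, W) with payoffs (7, 8).
For the simultaneous game, intersect best replies.
Player 1's best replies: W→B; X→B; Y→B; Z→B.
Player 2's best replies: A→Y; B→W; C→Y; D→Y; E→Z.
The unique mutual best reply is (B, W), giving (7, 8).
Sequential outcome (B, W) coincides with the Nash profile (B, W).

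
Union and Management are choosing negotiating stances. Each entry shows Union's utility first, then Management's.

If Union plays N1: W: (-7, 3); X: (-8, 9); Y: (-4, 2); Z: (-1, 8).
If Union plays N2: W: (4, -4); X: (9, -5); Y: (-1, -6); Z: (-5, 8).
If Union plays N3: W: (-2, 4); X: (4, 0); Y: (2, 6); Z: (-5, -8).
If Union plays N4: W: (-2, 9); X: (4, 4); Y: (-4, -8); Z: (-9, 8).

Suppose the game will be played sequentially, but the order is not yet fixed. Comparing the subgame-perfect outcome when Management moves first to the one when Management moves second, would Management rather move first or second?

If Union leads: Management's best replies are N1→X, N2→Z, N3→Y, N4→W; Union's induced payoffs -8, -5, 2, -2; outcome (N3, Y), payoffs (2, 6).
If Management leads: Union's best replies are W→N2, X→N2, Y→N3, Z→N1; Management's induced payoffs -4, -5, 6, 8; outcome (N1, Z), payoffs (-1, 8).
Management gets 8 moving first and 6 moving second, so Management prefers to move first.

first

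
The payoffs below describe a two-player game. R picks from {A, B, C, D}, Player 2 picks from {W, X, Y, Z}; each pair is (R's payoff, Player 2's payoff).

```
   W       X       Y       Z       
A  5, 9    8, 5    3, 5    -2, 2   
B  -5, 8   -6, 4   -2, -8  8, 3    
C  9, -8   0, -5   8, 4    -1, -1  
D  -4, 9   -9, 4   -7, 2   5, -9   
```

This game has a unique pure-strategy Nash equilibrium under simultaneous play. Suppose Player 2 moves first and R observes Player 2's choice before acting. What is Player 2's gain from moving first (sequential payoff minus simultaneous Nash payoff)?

Solve by backward induction (Player 2 leads).
- W → R plays C (best of 5, -5, 9, -4); Player 2 gets -8.
- X → R plays A (best of 8, -6, 0, -9); Player 2 gets 5.
- Y → R plays C (best of 3, -2, 8, -7); Player 2 gets 4.
- Z → R plays B (best of -2, 8, -1, 5); Player 2 gets 3.
Maximizing over -8, 5, 4, 3, Player 2 chooses X. Subgame-perfect outcome: (A, X) with payoffs (8, 5).
Under simultaneous play:
R's best replies: W→C; X→A; Y→C; Z→B.
Player 2's best replies: A→W; B→W; C→Y; D→W.
The unique mutual best reply is (C, Y), giving (8, 4).
Player 2's commitment gain: 5 − 4 = 1.

1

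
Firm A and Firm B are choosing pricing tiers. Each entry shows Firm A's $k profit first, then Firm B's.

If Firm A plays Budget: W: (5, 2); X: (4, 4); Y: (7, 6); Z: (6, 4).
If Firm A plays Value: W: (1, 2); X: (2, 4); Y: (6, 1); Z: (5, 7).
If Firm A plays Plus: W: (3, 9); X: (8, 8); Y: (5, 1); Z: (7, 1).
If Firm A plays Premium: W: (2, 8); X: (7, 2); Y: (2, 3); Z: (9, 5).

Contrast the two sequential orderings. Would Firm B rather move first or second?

If Firm A leads: Firm B's best replies are Budget→Y, Value→Z, Plus→W, Premium→W; Firm A's induced payoffs 7, 5, 3, 2; outcome (Budget, Y), payoffs (7, 6).
If Firm B leads: Firm A's best replies are W→Budget, X→Plus, Y→Budget, Z→Premium; Firm B's induced payoffs 2, 8, 6, 5; outcome (Plus, X), payoffs (8, 8).
Firm B gets 8 moving first and 6 moving second, so Firm B prefers to move first.

first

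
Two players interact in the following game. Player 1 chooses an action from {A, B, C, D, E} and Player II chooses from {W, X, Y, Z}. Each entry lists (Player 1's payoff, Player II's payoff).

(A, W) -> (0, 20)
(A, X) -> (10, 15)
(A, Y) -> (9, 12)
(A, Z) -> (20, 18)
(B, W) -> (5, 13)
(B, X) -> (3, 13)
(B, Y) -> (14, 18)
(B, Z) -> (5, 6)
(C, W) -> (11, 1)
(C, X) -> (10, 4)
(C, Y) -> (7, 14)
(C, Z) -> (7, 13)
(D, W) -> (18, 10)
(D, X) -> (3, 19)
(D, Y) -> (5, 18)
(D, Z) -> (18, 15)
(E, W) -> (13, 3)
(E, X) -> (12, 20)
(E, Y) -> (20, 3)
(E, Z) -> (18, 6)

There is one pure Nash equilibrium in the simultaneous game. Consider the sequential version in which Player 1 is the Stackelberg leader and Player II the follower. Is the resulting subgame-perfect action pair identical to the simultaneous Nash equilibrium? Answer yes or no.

no

Solve by backward induction (Player 1 leads).
- A → Player II plays W (best of 20, 15, 12, 18); Player 1 gets 0.
- B → Player II plays Y (best of 13, 13, 18, 6); Player 1 gets 14.
- C → Player II plays Y (best of 1, 4, 14, 13); Player 1 gets 7.
- D → Player II plays X (best of 10, 19, 18, 15); Player 1 gets 3.
- E → Player II plays X (best of 3, 20, 3, 6); Player 1 gets 12.
Player 1's induced payoffs are 0, 14, 7, 3, 12, so Player 1 commits to B. Subgame-perfect outcome: (B, Y) with payoffs (14, 18).
Now find the simultaneous Nash equilibrium.
Player 1's best replies: W→D; X→E; Y→E; Z→A.
Player II's best replies: A→W; B→Y; C→Y; D→X; E→X.
The unique mutual best reply is (E, X), giving (12, 20).
Sequential outcome (B, Y) differs from the Nash profile (E, X).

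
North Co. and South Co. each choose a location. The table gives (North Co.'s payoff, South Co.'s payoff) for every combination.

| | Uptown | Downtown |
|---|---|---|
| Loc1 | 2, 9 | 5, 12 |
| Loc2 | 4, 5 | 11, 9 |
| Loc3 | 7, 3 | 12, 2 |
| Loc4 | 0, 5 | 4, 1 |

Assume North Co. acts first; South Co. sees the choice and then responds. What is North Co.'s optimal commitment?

Loc2

Work backward from South Co.'s decision.
- Loc1: South Co. compares 9, 12 and picks Downtown; North Co. would get 5.
- Loc2: South Co. compares 5, 9 and picks Downtown; North Co. would get 11.
- Loc3: South Co. compares 3, 2 and picks Uptown; North Co. would get 7.
- Loc4: South Co. compares 5, 1 and picks Uptown; North Co. would get 0.
North Co.'s induced payoffs are 5, 11, 7, 0, so North Co. commits to Loc2. Subgame-perfect outcome: (Loc2, Downtown) with payoffs (11, 9).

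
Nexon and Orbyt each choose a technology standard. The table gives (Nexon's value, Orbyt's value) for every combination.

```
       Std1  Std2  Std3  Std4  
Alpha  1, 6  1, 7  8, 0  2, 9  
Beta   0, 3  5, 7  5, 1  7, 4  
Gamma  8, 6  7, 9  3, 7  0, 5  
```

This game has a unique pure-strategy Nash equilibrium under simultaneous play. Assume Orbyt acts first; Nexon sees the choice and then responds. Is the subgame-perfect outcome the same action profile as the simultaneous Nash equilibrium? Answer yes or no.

Backward induction with Orbyt moving first.
- Std1 → Nexon plays Gamma (best of 1, 0, 8); Orbyt gets 6.
- Std2 → Nexon plays Gamma (best of 1, 5, 7); Orbyt gets 9.
- Std3 → Nexon plays Alpha (best of 8, 5, 3); Orbyt gets 0.
- Std4 → Nexon plays Beta (best of 2, 7, 0); Orbyt gets 4.
Among 6, 9, 0, 4, the best is 9 at Std2. Subgame-perfect outcome: (Gamma, Std2) with payoffs (7, 9).
Under simultaneous play:
Nexon's best replies: Std1→Gamma; Std2→Gamma; Std3→Alpha; Std4→Beta.
Orbyt's best replies: Alpha→Std4; Beta→Std2; Gamma→Std2.
The unique mutual best reply is (Gamma, Std2), giving (7, 9).
Sequential outcome (Gamma, Std2) coincides with the Nash profile (Gamma, Std2).

yes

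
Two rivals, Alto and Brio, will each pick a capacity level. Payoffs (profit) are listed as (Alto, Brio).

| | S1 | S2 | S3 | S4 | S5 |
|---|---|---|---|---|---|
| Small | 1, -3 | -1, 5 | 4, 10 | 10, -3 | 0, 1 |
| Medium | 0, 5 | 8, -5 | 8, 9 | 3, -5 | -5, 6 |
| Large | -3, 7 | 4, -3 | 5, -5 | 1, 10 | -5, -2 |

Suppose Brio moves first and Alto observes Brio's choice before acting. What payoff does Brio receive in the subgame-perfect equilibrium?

Alto best-responds to each possible Brio move:
- S1 → Alto plays Small (best of 1, 0, -3); Brio gets -3.
- S2 → Alto plays Medium (best of -1, 8, 4); Brio gets -5.
- S3 → Alto plays Medium (best of 4, 8, 5); Brio gets 9.
- S4 → Alto plays Small (best of 10, 3, 1); Brio gets -3.
- S5 → Alto plays Small (best of 0, -5, -5); Brio gets 1.
Maximizing over -3, -5, 9, -3, 1, Brio chooses S3. Subgame-perfect outcome: (Medium, S3) with payoffs (8, 9).

9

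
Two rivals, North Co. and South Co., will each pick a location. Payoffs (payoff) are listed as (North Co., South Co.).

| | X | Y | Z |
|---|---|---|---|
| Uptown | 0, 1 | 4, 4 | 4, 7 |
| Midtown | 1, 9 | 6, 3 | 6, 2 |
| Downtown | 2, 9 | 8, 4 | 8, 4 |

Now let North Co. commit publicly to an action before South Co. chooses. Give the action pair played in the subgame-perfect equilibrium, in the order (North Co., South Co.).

(Uptown, Z)

Backward induction with North Co. moving first.
- Uptown: South Co. compares 1, 4, 7 and picks Z; North Co. would get 4.
- Midtown: South Co. compares 9, 3, 2 and picks X; North Co. would get 1.
- Downtown: South Co. compares 9, 4, 4 and picks X; North Co. would get 2.
Maximizing over 4, 1, 2, North Co. chooses Uptown. Subgame-perfect outcome: (Uptown, Z) with payoffs (4, 7).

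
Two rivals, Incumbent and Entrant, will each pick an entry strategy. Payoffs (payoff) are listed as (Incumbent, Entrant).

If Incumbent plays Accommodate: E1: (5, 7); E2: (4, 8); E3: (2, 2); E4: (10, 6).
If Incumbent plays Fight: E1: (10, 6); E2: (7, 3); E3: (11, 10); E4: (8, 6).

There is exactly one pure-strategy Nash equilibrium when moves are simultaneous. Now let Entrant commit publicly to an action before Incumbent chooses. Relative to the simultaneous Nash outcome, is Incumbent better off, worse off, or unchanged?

Incumbent best-responds to each possible Entrant move:
- E1 → Incumbent plays Fight (best of 5, 10); Entrant gets 6.
- E2 → Incumbent plays Fight (best of 4, 7); Entrant gets 3.
- E3 → Incumbent plays Fight (best of 2, 11); Entrant gets 10.
- E4 → Incumbent plays Accommodate (best of 10, 8); Entrant gets 6.
Among 6, 3, 10, 6, the best is 10 at E3. Subgame-perfect outcome: (Fight, E3) with payoffs (11, 10).
Now find the simultaneous Nash equilibrium.
Incumbent's best replies: E1→Fight; E2→Fight; E3→Fight; E4→Accommodate.
Entrant's best replies: Accommodate→E2; Fight→E3.
Only (Fight, E3) has each player best-responding; Nash payoffs (11, 10).
Incumbent earns 11 sequentially versus 11 at the Nash outcome: unchanged.

unchanged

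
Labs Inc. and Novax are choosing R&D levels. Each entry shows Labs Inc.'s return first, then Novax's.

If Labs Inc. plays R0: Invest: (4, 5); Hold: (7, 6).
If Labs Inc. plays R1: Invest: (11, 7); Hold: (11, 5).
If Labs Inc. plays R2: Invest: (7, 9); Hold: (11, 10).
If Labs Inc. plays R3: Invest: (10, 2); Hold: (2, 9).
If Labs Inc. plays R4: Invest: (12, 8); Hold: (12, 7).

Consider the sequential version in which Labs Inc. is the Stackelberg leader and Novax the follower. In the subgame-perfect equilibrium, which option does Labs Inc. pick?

Backward induction with Labs Inc. moving first.
- R0: BR = Hold, leader payoff 7.
- R1: BR = Invest, leader payoff 11.
- R2: BR = Hold, leader payoff 11.
- R3: BR = Hold, leader payoff 2.
- R4: BR = Invest, leader payoff 12.
Labs Inc.'s induced payoffs are 7, 11, 11, 2, 12, so Labs Inc. commits to R4. Subgame-perfect outcome: (R4, Invest) with payoffs (12, 8).

R4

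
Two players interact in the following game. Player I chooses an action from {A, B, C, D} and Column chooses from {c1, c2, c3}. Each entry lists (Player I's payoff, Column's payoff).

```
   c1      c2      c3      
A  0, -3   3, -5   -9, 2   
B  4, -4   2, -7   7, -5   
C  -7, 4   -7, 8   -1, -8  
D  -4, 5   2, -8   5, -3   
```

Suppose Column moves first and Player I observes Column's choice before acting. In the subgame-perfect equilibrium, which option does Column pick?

Backward induction with Column moving first.
- c1: Player I compares 0, 4, -7, -4 and picks B; Column would get -4.
- c2: Player I compares 3, 2, -7, 2 and picks A; Column would get -5.
- c3: Player I compares -9, 7, -1, 5 and picks B; Column would get -5.
Column's induced payoffs are -4, -5, -5, so Column commits to c1. Subgame-perfect outcome: (B, c1) with payoffs (4, -4).

c1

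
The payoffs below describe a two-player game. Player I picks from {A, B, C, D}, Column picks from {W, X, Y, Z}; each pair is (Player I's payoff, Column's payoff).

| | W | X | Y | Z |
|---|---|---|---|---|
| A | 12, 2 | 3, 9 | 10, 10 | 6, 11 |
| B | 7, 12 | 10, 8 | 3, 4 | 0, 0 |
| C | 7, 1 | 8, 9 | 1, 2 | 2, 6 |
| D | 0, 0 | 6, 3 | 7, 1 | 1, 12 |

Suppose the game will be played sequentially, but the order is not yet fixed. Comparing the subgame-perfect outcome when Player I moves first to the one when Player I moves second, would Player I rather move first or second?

If Player I leads: Column's best replies are A→Z, B→W, C→X, D→Z; Player I's induced payoffs 6, 7, 8, 1; outcome (C, X), payoffs (8, 9).
If Column leads: Player I's best replies are W→A, X→B, Y→A, Z→A; Column's induced payoffs 2, 8, 10, 11; outcome (A, Z), payoffs (6, 11).
Player I gets 8 moving first and 6 moving second, so Player I prefers to move first.

first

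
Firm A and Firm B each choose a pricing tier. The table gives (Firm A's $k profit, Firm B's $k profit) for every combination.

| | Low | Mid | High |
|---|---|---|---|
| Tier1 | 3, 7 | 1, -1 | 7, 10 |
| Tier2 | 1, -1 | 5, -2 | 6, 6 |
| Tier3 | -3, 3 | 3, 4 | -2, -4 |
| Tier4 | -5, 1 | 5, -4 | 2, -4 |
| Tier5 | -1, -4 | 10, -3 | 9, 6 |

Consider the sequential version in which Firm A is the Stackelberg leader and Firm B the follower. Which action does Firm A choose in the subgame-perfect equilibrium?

Firm B best-responds to each possible Firm A move:
- Tier1 → Firm B plays High (best of 7, -1, 10); Firm A gets 7.
- Tier2 → Firm B plays High (best of -1, -2, 6); Firm A gets 6.
- Tier3 → Firm B plays Mid (best of 3, 4, -4); Firm A gets 3.
- Tier4 → Firm B plays Low (best of 1, -4, -4); Firm A gets -5.
- Tier5 → Firm B plays High (best of -4, -3, 6); Firm A gets 9.
Maximizing over 7, 6, 3, -5, 9, Firm A chooses Tier5. Subgame-perfect outcome: (Tier5, High) with payoffs (9, 6).

Tier5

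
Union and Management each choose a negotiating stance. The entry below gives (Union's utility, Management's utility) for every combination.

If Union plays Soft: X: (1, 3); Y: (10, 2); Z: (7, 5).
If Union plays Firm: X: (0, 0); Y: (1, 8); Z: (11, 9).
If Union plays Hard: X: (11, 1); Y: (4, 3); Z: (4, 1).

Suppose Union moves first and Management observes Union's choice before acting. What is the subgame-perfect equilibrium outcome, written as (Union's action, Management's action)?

(Firm, Z)

Backward induction with Union moving first.
- Soft → Management plays Z (best of 3, 2, 5); Union gets 7.
- Firm → Management plays Z (best of 0, 8, 9); Union gets 11.
- Hard → Management plays Y (best of 1, 3, 1); Union gets 4.
Among 7, 11, 4, the best is 11 at Firm. Subgame-perfect outcome: (Firm, Z) with payoffs (11, 9).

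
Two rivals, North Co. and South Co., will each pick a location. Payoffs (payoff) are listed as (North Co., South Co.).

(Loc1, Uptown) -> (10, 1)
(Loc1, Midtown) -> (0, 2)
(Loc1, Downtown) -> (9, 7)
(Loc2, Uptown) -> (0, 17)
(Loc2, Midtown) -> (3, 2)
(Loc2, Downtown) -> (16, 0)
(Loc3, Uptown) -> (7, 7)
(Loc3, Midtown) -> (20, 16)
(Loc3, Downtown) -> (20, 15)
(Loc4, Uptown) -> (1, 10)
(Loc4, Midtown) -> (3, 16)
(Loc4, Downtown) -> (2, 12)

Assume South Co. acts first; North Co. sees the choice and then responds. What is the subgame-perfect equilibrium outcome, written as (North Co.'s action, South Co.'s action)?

(Loc3, Midtown)

North Co. best-responds to each possible South Co. move:
- Uptown → North Co. plays Loc1 (best of 10, 0, 7, 1); South Co. gets 1.
- Midtown → North Co. plays Loc3 (best of 0, 3, 20, 3); South Co. gets 16.
- Downtown → North Co. plays Loc3 (best of 9, 16, 20, 2); South Co. gets 15.
Maximizing over 1, 16, 15, South Co. chooses Midtown. Subgame-perfect outcome: (Loc3, Midtown) with payoffs (20, 16).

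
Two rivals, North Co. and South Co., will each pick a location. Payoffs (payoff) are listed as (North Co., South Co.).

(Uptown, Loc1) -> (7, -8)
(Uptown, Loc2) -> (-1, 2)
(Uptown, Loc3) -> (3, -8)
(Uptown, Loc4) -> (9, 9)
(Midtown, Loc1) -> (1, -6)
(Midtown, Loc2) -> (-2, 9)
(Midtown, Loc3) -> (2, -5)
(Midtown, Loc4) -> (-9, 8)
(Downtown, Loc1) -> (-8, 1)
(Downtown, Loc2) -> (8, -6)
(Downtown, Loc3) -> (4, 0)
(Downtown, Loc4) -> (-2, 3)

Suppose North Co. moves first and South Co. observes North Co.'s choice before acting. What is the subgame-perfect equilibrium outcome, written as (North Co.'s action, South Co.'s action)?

(Uptown, Loc4)

Solve by backward induction (North Co. leads).
- Uptown: BR = Loc4, leader payoff 9.
- Midtown: BR = Loc2, leader payoff -2.
- Downtown: BR = Loc4, leader payoff -2.
North Co.'s induced payoffs are 9, -2, -2, so North Co. commits to Uptown. Subgame-perfect outcome: (Uptown, Loc4) with payoffs (9, 9).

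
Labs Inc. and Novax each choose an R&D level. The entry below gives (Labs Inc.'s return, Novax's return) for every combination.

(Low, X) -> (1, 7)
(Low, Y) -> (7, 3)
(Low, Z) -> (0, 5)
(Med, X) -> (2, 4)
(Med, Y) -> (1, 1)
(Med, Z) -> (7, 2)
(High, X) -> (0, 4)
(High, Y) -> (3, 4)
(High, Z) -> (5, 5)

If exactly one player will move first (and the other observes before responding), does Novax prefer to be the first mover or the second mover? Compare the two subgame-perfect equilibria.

If Labs Inc. leads: Novax's best replies are Low→X, Med→X, High→Z; Labs Inc.'s induced payoffs 1, 2, 5; outcome (High, Z), payoffs (5, 5).
If Novax leads: Labs Inc.'s best replies are X→Med, Y→Low, Z→Med; Novax's induced payoffs 4, 3, 2; outcome (Med, X), payoffs (2, 4).
Novax gets 4 moving first and 5 moving second, so Novax prefers to move second.

second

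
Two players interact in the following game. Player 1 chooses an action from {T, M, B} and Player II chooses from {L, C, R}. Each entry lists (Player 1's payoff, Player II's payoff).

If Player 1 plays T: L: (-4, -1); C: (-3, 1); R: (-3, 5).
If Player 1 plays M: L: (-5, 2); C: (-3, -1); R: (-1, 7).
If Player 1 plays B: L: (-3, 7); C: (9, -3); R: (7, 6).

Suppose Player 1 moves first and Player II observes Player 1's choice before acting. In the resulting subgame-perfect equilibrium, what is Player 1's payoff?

Solve by backward induction (Player 1 leads).
- T: Player II compares -1, 1, 5 and picks R; Player 1 would get -3.
- M: Player II compares 2, -1, 7 and picks R; Player 1 would get -1.
- B: Player II compares 7, -3, 6 and picks L; Player 1 would get -3.
Among -3, -1, -3, the best is -1 at M. Subgame-perfect outcome: (M, R) with payoffs (-1, 7).

-1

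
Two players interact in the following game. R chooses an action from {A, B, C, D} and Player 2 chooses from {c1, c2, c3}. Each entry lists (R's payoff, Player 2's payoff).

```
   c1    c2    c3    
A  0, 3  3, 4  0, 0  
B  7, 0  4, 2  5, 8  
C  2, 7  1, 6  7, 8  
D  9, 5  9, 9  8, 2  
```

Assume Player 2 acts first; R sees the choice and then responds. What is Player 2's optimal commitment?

c2

Work backward from R's decision.
- c1: BR = D, leader payoff 5.
- c2: BR = D, leader payoff 9.
- c3: BR = D, leader payoff 2.
Player 2's induced payoffs are 5, 9, 2, so Player 2 commits to c2. Subgame-perfect outcome: (D, c2) with payoffs (9, 9).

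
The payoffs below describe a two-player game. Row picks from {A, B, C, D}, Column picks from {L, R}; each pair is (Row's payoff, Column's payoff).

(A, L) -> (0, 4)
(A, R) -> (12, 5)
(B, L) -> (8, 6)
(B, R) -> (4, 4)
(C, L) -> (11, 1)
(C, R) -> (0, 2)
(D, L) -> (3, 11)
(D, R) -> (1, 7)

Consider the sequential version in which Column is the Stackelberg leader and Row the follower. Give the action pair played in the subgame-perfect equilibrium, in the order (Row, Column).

(A, R)

Backward induction with Column moving first.
- L: Row compares 0, 8, 11, 3 and picks C; Column would get 1.
- R: Row compares 12, 4, 0, 1 and picks A; Column would get 5.
Maximizing over 1, 5, Column chooses R. Subgame-perfect outcome: (A, R) with payoffs (12, 5).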